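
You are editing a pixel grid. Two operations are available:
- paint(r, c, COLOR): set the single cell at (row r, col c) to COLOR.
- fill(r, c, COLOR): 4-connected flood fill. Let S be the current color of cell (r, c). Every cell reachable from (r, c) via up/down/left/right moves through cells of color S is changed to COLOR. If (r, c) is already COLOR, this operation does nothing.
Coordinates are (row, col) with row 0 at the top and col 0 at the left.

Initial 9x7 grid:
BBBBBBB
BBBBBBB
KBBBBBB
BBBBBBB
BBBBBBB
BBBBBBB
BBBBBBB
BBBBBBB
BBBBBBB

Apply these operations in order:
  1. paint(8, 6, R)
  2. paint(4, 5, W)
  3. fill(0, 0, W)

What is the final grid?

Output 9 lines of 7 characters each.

After op 1 paint(8,6,R):
BBBBBBB
BBBBBBB
KBBBBBB
BBBBBBB
BBBBBBB
BBBBBBB
BBBBBBB
BBBBBBB
BBBBBBR
After op 2 paint(4,5,W):
BBBBBBB
BBBBBBB
KBBBBBB
BBBBBBB
BBBBBWB
BBBBBBB
BBBBBBB
BBBBBBB
BBBBBBR
After op 3 fill(0,0,W) [60 cells changed]:
WWWWWWW
WWWWWWW
KWWWWWW
WWWWWWW
WWWWWWW
WWWWWWW
WWWWWWW
WWWWWWW
WWWWWWR

Answer: WWWWWWW
WWWWWWW
KWWWWWW
WWWWWWW
WWWWWWW
WWWWWWW
WWWWWWW
WWWWWWW
WWWWWWR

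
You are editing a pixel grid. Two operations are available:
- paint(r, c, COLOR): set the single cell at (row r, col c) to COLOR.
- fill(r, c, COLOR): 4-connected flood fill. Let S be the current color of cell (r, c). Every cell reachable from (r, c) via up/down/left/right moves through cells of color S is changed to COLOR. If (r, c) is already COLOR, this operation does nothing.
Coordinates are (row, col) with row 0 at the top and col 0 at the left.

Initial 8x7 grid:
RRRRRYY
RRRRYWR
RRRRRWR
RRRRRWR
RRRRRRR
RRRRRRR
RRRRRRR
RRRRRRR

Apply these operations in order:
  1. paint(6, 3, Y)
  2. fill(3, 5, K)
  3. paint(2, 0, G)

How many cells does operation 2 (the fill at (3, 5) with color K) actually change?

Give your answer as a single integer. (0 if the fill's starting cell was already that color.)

After op 1 paint(6,3,Y):
RRRRRYY
RRRRYWR
RRRRRWR
RRRRRWR
RRRRRRR
RRRRRRR
RRRYRRR
RRRRRRR
After op 2 fill(3,5,K) [3 cells changed]:
RRRRRYY
RRRRYKR
RRRRRKR
RRRRRKR
RRRRRRR
RRRRRRR
RRRYRRR
RRRRRRR

Answer: 3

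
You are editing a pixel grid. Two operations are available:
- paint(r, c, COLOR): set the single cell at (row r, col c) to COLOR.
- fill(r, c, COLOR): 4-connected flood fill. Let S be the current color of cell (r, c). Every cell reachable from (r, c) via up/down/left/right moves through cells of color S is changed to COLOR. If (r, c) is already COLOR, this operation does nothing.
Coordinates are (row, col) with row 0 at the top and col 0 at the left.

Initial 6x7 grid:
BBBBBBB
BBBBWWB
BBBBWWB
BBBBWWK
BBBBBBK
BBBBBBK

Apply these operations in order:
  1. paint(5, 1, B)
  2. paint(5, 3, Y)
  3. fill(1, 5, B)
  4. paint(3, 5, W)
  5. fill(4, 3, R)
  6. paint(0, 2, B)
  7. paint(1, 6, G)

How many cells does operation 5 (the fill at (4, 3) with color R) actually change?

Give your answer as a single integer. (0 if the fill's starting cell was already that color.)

Answer: 37

Derivation:
After op 1 paint(5,1,B):
BBBBBBB
BBBBWWB
BBBBWWB
BBBBWWK
BBBBBBK
BBBBBBK
After op 2 paint(5,3,Y):
BBBBBBB
BBBBWWB
BBBBWWB
BBBBWWK
BBBBBBK
BBBYBBK
After op 3 fill(1,5,B) [6 cells changed]:
BBBBBBB
BBBBBBB
BBBBBBB
BBBBBBK
BBBBBBK
BBBYBBK
After op 4 paint(3,5,W):
BBBBBBB
BBBBBBB
BBBBBBB
BBBBBWK
BBBBBBK
BBBYBBK
After op 5 fill(4,3,R) [37 cells changed]:
RRRRRRR
RRRRRRR
RRRRRRR
RRRRRWK
RRRRRRK
RRRYRRK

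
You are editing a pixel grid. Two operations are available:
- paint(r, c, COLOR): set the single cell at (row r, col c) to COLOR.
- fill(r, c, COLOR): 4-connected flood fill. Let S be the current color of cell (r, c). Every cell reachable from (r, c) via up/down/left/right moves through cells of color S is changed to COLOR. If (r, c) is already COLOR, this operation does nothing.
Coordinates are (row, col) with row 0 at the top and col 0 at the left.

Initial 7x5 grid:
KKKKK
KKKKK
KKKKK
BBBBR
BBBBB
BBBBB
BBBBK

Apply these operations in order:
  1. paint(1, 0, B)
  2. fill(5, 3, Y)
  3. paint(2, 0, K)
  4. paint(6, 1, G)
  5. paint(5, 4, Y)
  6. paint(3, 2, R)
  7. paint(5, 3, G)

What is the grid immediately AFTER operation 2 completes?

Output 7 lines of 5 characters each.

Answer: KKKKK
BKKKK
KKKKK
YYYYR
YYYYY
YYYYY
YYYYK

Derivation:
After op 1 paint(1,0,B):
KKKKK
BKKKK
KKKKK
BBBBR
BBBBB
BBBBB
BBBBK
After op 2 fill(5,3,Y) [18 cells changed]:
KKKKK
BKKKK
KKKKK
YYYYR
YYYYY
YYYYY
YYYYK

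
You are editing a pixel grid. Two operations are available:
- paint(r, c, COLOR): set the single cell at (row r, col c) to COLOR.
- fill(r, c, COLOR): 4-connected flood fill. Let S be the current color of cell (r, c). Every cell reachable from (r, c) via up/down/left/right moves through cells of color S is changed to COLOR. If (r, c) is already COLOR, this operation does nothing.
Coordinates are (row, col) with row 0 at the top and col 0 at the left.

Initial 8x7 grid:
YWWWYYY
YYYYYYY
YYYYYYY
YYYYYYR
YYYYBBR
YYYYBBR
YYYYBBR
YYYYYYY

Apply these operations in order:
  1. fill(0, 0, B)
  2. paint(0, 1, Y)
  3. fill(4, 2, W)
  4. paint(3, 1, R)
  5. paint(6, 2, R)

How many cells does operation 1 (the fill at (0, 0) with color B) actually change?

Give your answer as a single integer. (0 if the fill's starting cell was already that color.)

Answer: 43

Derivation:
After op 1 fill(0,0,B) [43 cells changed]:
BWWWBBB
BBBBBBB
BBBBBBB
BBBBBBR
BBBBBBR
BBBBBBR
BBBBBBR
BBBBBBB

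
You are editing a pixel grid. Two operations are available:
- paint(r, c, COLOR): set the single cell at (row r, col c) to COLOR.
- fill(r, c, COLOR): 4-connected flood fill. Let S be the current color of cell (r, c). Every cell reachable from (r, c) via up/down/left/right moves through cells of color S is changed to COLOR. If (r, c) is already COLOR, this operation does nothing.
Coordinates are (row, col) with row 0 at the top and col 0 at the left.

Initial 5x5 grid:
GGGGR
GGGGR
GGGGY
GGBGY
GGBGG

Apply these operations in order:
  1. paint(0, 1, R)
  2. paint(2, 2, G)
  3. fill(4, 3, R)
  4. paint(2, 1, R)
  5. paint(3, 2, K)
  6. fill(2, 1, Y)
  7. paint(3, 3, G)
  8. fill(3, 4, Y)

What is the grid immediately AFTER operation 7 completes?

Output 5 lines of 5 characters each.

After op 1 paint(0,1,R):
GRGGR
GGGGR
GGGGY
GGBGY
GGBGG
After op 2 paint(2,2,G):
GRGGR
GGGGR
GGGGY
GGBGY
GGBGG
After op 3 fill(4,3,R) [18 cells changed]:
RRRRR
RRRRR
RRRRY
RRBRY
RRBRR
After op 4 paint(2,1,R):
RRRRR
RRRRR
RRRRY
RRBRY
RRBRR
After op 5 paint(3,2,K):
RRRRR
RRRRR
RRRRY
RRKRY
RRBRR
After op 6 fill(2,1,Y) [21 cells changed]:
YYYYY
YYYYY
YYYYY
YYKYY
YYBYY
After op 7 paint(3,3,G):
YYYYY
YYYYY
YYYYY
YYKGY
YYBYY

Answer: YYYYY
YYYYY
YYYYY
YYKGY
YYBYY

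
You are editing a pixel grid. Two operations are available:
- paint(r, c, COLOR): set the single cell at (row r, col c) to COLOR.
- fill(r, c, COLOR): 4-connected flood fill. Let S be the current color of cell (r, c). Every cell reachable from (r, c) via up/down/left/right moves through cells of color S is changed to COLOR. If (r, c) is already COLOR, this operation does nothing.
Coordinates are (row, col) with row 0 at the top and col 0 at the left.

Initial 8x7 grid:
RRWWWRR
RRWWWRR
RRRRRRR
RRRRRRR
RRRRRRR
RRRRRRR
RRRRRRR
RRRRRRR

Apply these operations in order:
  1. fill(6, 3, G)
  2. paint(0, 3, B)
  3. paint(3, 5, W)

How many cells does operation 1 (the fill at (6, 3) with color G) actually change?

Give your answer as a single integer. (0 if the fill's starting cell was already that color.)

Answer: 50

Derivation:
After op 1 fill(6,3,G) [50 cells changed]:
GGWWWGG
GGWWWGG
GGGGGGG
GGGGGGG
GGGGGGG
GGGGGGG
GGGGGGG
GGGGGGG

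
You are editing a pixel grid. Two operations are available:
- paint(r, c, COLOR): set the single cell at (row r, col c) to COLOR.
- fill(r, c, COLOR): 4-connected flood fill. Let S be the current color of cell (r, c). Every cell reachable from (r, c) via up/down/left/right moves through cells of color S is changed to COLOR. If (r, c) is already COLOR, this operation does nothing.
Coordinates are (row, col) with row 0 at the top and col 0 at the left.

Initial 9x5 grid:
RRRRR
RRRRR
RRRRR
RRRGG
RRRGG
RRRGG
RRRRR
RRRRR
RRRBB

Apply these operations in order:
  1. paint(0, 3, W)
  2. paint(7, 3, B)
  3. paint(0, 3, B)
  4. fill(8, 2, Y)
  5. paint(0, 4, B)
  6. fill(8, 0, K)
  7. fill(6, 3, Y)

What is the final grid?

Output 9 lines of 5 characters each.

Answer: YYYBB
YYYYY
YYYYY
YYYGG
YYYGG
YYYGG
YYYYY
YYYBY
YYYBB

Derivation:
After op 1 paint(0,3,W):
RRRWR
RRRRR
RRRRR
RRRGG
RRRGG
RRRGG
RRRRR
RRRRR
RRRBB
After op 2 paint(7,3,B):
RRRWR
RRRRR
RRRRR
RRRGG
RRRGG
RRRGG
RRRRR
RRRBR
RRRBB
After op 3 paint(0,3,B):
RRRBR
RRRRR
RRRRR
RRRGG
RRRGG
RRRGG
RRRRR
RRRBR
RRRBB
After op 4 fill(8,2,Y) [35 cells changed]:
YYYBY
YYYYY
YYYYY
YYYGG
YYYGG
YYYGG
YYYYY
YYYBY
YYYBB
After op 5 paint(0,4,B):
YYYBB
YYYYY
YYYYY
YYYGG
YYYGG
YYYGG
YYYYY
YYYBY
YYYBB
After op 6 fill(8,0,K) [34 cells changed]:
KKKBB
KKKKK
KKKKK
KKKGG
KKKGG
KKKGG
KKKKK
KKKBK
KKKBB
After op 7 fill(6,3,Y) [34 cells changed]:
YYYBB
YYYYY
YYYYY
YYYGG
YYYGG
YYYGG
YYYYY
YYYBY
YYYBB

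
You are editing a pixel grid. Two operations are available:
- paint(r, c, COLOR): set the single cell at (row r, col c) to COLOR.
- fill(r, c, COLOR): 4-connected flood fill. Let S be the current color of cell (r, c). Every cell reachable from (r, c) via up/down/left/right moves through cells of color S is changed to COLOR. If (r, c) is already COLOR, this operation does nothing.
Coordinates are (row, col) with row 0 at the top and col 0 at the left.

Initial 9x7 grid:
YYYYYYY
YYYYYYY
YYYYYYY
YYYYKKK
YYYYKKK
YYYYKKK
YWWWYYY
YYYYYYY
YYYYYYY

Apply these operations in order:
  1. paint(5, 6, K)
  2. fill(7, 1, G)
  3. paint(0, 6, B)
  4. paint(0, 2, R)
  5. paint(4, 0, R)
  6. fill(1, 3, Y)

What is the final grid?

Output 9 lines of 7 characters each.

After op 1 paint(5,6,K):
YYYYYYY
YYYYYYY
YYYYYYY
YYYYKKK
YYYYKKK
YYYYKKK
YWWWYYY
YYYYYYY
YYYYYYY
After op 2 fill(7,1,G) [51 cells changed]:
GGGGGGG
GGGGGGG
GGGGGGG
GGGGKKK
GGGGKKK
GGGGKKK
GWWWGGG
GGGGGGG
GGGGGGG
After op 3 paint(0,6,B):
GGGGGGB
GGGGGGG
GGGGGGG
GGGGKKK
GGGGKKK
GGGGKKK
GWWWGGG
GGGGGGG
GGGGGGG
After op 4 paint(0,2,R):
GGRGGGB
GGGGGGG
GGGGGGG
GGGGKKK
GGGGKKK
GGGGKKK
GWWWGGG
GGGGGGG
GGGGGGG
After op 5 paint(4,0,R):
GGRGGGB
GGGGGGG
GGGGGGG
GGGGKKK
RGGGKKK
GGGGKKK
GWWWGGG
GGGGGGG
GGGGGGG
After op 6 fill(1,3,Y) [48 cells changed]:
YYRYYYB
YYYYYYY
YYYYYYY
YYYYKKK
RYYYKKK
YYYYKKK
YWWWYYY
YYYYYYY
YYYYYYY

Answer: YYRYYYB
YYYYYYY
YYYYYYY
YYYYKKK
RYYYKKK
YYYYKKK
YWWWYYY
YYYYYYY
YYYYYYY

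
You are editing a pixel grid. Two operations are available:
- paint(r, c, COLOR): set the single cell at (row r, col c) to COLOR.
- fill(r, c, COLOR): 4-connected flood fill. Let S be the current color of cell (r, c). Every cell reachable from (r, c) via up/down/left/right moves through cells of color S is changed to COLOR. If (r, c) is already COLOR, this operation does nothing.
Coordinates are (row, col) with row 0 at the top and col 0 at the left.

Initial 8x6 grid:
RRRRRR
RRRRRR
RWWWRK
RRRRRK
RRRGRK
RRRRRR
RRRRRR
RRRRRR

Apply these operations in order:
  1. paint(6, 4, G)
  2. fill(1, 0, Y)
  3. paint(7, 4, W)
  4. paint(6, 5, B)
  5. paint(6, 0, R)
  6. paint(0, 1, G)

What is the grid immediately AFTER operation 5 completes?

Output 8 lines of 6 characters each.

After op 1 paint(6,4,G):
RRRRRR
RRRRRR
RWWWRK
RRRRRK
RRRGRK
RRRRRR
RRRRGR
RRRRRR
After op 2 fill(1,0,Y) [40 cells changed]:
YYYYYY
YYYYYY
YWWWYK
YYYYYK
YYYGYK
YYYYYY
YYYYGY
YYYYYY
After op 3 paint(7,4,W):
YYYYYY
YYYYYY
YWWWYK
YYYYYK
YYYGYK
YYYYYY
YYYYGY
YYYYWY
After op 4 paint(6,5,B):
YYYYYY
YYYYYY
YWWWYK
YYYYYK
YYYGYK
YYYYYY
YYYYGB
YYYYWY
After op 5 paint(6,0,R):
YYYYYY
YYYYYY
YWWWYK
YYYYYK
YYYGYK
YYYYYY
RYYYGB
YYYYWY

Answer: YYYYYY
YYYYYY
YWWWYK
YYYYYK
YYYGYK
YYYYYY
RYYYGB
YYYYWY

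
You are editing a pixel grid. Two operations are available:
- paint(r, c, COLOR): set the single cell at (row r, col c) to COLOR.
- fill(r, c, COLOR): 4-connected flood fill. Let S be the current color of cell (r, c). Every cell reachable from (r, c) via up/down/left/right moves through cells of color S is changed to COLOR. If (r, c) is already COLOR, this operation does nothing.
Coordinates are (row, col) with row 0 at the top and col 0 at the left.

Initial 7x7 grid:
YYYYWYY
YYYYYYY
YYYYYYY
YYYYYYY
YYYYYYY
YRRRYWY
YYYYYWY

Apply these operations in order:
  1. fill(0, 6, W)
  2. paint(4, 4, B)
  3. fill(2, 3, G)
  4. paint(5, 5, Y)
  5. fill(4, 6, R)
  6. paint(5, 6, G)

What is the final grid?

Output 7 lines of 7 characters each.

Answer: RRRRRRR
RRRRRRR
RRRRRRR
RRRRRRR
RRRRBRR
RRRRRYG
RRRRRRR

Derivation:
After op 1 fill(0,6,W) [43 cells changed]:
WWWWWWW
WWWWWWW
WWWWWWW
WWWWWWW
WWWWWWW
WRRRWWW
WWWWWWW
After op 2 paint(4,4,B):
WWWWWWW
WWWWWWW
WWWWWWW
WWWWWWW
WWWWBWW
WRRRWWW
WWWWWWW
After op 3 fill(2,3,G) [45 cells changed]:
GGGGGGG
GGGGGGG
GGGGGGG
GGGGGGG
GGGGBGG
GRRRGGG
GGGGGGG
After op 4 paint(5,5,Y):
GGGGGGG
GGGGGGG
GGGGGGG
GGGGGGG
GGGGBGG
GRRRGYG
GGGGGGG
After op 5 fill(4,6,R) [44 cells changed]:
RRRRRRR
RRRRRRR
RRRRRRR
RRRRRRR
RRRRBRR
RRRRRYR
RRRRRRR
After op 6 paint(5,6,G):
RRRRRRR
RRRRRRR
RRRRRRR
RRRRRRR
RRRRBRR
RRRRRYG
RRRRRRR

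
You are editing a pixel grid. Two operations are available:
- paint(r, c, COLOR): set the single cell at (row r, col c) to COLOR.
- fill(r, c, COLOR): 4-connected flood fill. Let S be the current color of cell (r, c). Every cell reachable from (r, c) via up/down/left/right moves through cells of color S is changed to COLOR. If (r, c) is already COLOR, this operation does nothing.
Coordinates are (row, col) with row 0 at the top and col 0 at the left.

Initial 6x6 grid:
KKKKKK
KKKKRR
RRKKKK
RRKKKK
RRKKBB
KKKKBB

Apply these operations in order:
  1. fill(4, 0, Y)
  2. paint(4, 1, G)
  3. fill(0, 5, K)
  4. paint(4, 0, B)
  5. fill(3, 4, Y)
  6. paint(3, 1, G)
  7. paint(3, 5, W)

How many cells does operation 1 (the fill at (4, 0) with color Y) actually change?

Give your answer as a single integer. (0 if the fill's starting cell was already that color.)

Answer: 6

Derivation:
After op 1 fill(4,0,Y) [6 cells changed]:
KKKKKK
KKKKRR
YYKKKK
YYKKKK
YYKKBB
KKKKBB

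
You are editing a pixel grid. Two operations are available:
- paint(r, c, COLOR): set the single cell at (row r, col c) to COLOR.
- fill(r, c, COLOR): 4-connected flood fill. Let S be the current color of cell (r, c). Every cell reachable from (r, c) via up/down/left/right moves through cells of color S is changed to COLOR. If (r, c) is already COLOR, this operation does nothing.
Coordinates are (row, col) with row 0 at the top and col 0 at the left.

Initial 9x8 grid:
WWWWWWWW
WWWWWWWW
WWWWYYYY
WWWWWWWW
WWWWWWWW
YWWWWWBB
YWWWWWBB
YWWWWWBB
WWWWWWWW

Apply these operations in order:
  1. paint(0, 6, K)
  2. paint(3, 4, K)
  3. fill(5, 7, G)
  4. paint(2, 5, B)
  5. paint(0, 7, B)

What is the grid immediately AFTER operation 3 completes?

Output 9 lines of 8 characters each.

After op 1 paint(0,6,K):
WWWWWWKW
WWWWWWWW
WWWWYYYY
WWWWWWWW
WWWWWWWW
YWWWWWBB
YWWWWWBB
YWWWWWBB
WWWWWWWW
After op 2 paint(3,4,K):
WWWWWWKW
WWWWWWWW
WWWWYYYY
WWWWKWWW
WWWWWWWW
YWWWWWBB
YWWWWWBB
YWWWWWBB
WWWWWWWW
After op 3 fill(5,7,G) [6 cells changed]:
WWWWWWKW
WWWWWWWW
WWWWYYYY
WWWWKWWW
WWWWWWWW
YWWWWWGG
YWWWWWGG
YWWWWWGG
WWWWWWWW

Answer: WWWWWWKW
WWWWWWWW
WWWWYYYY
WWWWKWWW
WWWWWWWW
YWWWWWGG
YWWWWWGG
YWWWWWGG
WWWWWWWW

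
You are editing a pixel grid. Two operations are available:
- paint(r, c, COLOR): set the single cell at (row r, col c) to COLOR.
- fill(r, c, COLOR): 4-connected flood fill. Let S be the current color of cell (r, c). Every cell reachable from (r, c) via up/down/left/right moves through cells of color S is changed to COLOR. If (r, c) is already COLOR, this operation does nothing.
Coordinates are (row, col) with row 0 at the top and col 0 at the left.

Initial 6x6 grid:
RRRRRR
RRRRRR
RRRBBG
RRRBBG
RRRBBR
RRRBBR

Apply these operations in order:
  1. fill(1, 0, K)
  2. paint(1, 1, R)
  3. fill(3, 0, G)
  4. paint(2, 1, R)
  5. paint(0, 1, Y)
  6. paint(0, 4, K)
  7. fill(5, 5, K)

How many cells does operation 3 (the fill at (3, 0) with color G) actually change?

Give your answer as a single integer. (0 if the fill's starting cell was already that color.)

After op 1 fill(1,0,K) [24 cells changed]:
KKKKKK
KKKKKK
KKKBBG
KKKBBG
KKKBBR
KKKBBR
After op 2 paint(1,1,R):
KKKKKK
KRKKKK
KKKBBG
KKKBBG
KKKBBR
KKKBBR
After op 3 fill(3,0,G) [23 cells changed]:
GGGGGG
GRGGGG
GGGBBG
GGGBBG
GGGBBR
GGGBBR

Answer: 23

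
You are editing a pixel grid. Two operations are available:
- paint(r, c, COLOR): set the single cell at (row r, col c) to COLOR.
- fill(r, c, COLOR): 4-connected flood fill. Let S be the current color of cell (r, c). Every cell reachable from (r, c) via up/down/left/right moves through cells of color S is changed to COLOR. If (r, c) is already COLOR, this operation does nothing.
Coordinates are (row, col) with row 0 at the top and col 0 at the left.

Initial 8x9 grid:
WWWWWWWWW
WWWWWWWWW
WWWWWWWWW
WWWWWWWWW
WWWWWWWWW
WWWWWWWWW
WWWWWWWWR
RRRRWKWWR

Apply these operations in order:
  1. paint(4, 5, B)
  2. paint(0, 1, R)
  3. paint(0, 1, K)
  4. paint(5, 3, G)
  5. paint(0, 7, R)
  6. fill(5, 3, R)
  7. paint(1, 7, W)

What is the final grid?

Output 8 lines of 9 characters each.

After op 1 paint(4,5,B):
WWWWWWWWW
WWWWWWWWW
WWWWWWWWW
WWWWWWWWW
WWWWWBWWW
WWWWWWWWW
WWWWWWWWR
RRRRWKWWR
After op 2 paint(0,1,R):
WRWWWWWWW
WWWWWWWWW
WWWWWWWWW
WWWWWWWWW
WWWWWBWWW
WWWWWWWWW
WWWWWWWWR
RRRRWKWWR
After op 3 paint(0,1,K):
WKWWWWWWW
WWWWWWWWW
WWWWWWWWW
WWWWWWWWW
WWWWWBWWW
WWWWWWWWW
WWWWWWWWR
RRRRWKWWR
After op 4 paint(5,3,G):
WKWWWWWWW
WWWWWWWWW
WWWWWWWWW
WWWWWWWWW
WWWWWBWWW
WWWGWWWWW
WWWWWWWWR
RRRRWKWWR
After op 5 paint(0,7,R):
WKWWWWWRW
WWWWWWWWW
WWWWWWWWW
WWWWWWWWW
WWWWWBWWW
WWWGWWWWW
WWWWWWWWR
RRRRWKWWR
After op 6 fill(5,3,R) [1 cells changed]:
WKWWWWWRW
WWWWWWWWW
WWWWWWWWW
WWWWWWWWW
WWWWWBWWW
WWWRWWWWW
WWWWWWWWR
RRRRWKWWR
After op 7 paint(1,7,W):
WKWWWWWRW
WWWWWWWWW
WWWWWWWWW
WWWWWWWWW
WWWWWBWWW
WWWRWWWWW
WWWWWWWWR
RRRRWKWWR

Answer: WKWWWWWRW
WWWWWWWWW
WWWWWWWWW
WWWWWWWWW
WWWWWBWWW
WWWRWWWWW
WWWWWWWWR
RRRRWKWWR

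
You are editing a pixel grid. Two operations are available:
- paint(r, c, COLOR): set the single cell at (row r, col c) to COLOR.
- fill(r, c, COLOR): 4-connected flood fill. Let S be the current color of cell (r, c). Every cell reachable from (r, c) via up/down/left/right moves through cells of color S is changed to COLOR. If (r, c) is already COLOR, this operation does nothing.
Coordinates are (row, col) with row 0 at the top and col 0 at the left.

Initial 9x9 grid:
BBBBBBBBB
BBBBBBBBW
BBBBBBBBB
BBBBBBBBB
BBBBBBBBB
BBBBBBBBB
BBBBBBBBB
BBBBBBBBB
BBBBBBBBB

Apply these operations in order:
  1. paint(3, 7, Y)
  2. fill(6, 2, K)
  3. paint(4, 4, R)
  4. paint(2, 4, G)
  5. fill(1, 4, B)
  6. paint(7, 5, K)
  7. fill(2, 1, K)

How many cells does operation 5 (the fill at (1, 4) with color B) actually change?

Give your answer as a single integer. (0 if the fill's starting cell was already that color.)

Answer: 77

Derivation:
After op 1 paint(3,7,Y):
BBBBBBBBB
BBBBBBBBW
BBBBBBBBB
BBBBBBBYB
BBBBBBBBB
BBBBBBBBB
BBBBBBBBB
BBBBBBBBB
BBBBBBBBB
After op 2 fill(6,2,K) [79 cells changed]:
KKKKKKKKK
KKKKKKKKW
KKKKKKKKK
KKKKKKKYK
KKKKKKKKK
KKKKKKKKK
KKKKKKKKK
KKKKKKKKK
KKKKKKKKK
After op 3 paint(4,4,R):
KKKKKKKKK
KKKKKKKKW
KKKKKKKKK
KKKKKKKYK
KKKKRKKKK
KKKKKKKKK
KKKKKKKKK
KKKKKKKKK
KKKKKKKKK
After op 4 paint(2,4,G):
KKKKKKKKK
KKKKKKKKW
KKKKGKKKK
KKKKKKKYK
KKKKRKKKK
KKKKKKKKK
KKKKKKKKK
KKKKKKKKK
KKKKKKKKK
After op 5 fill(1,4,B) [77 cells changed]:
BBBBBBBBB
BBBBBBBBW
BBBBGBBBB
BBBBBBBYB
BBBBRBBBB
BBBBBBBBB
BBBBBBBBB
BBBBBBBBB
BBBBBBBBB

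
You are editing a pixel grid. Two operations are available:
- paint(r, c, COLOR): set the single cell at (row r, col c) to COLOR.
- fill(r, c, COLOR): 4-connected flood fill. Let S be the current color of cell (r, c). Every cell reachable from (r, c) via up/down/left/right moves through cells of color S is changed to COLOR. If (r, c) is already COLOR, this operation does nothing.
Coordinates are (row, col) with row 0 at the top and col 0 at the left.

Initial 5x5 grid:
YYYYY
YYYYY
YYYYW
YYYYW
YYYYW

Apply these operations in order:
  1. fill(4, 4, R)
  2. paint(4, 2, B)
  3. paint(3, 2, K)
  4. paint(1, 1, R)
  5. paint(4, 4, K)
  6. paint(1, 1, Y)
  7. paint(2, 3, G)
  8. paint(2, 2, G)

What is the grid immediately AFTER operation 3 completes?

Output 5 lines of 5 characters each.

After op 1 fill(4,4,R) [3 cells changed]:
YYYYY
YYYYY
YYYYR
YYYYR
YYYYR
After op 2 paint(4,2,B):
YYYYY
YYYYY
YYYYR
YYYYR
YYBYR
After op 3 paint(3,2,K):
YYYYY
YYYYY
YYYYR
YYKYR
YYBYR

Answer: YYYYY
YYYYY
YYYYR
YYKYR
YYBYR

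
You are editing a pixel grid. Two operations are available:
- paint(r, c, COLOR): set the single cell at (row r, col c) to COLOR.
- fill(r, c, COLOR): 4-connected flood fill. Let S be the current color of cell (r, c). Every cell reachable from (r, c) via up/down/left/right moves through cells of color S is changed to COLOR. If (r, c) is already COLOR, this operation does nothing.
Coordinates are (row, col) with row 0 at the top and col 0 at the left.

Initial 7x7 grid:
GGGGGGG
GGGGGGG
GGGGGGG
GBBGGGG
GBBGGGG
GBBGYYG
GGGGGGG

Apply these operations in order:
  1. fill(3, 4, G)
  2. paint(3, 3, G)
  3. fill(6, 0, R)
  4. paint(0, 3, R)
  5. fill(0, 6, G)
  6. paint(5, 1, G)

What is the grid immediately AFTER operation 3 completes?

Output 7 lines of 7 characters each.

After op 1 fill(3,4,G) [0 cells changed]:
GGGGGGG
GGGGGGG
GGGGGGG
GBBGGGG
GBBGGGG
GBBGYYG
GGGGGGG
After op 2 paint(3,3,G):
GGGGGGG
GGGGGGG
GGGGGGG
GBBGGGG
GBBGGGG
GBBGYYG
GGGGGGG
After op 3 fill(6,0,R) [41 cells changed]:
RRRRRRR
RRRRRRR
RRRRRRR
RBBRRRR
RBBRRRR
RBBRYYR
RRRRRRR

Answer: RRRRRRR
RRRRRRR
RRRRRRR
RBBRRRR
RBBRRRR
RBBRYYR
RRRRRRR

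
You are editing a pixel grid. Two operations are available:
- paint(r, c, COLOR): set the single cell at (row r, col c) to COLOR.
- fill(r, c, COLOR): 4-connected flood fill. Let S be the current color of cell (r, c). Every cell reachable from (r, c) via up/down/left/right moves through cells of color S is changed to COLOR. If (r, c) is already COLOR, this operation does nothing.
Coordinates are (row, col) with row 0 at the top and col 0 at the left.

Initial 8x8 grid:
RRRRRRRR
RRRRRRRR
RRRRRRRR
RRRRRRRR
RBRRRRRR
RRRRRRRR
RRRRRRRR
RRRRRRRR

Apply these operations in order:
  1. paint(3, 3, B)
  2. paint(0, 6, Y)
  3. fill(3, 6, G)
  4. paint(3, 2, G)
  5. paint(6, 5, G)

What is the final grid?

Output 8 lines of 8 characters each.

After op 1 paint(3,3,B):
RRRRRRRR
RRRRRRRR
RRRRRRRR
RRRBRRRR
RBRRRRRR
RRRRRRRR
RRRRRRRR
RRRRRRRR
After op 2 paint(0,6,Y):
RRRRRRYR
RRRRRRRR
RRRRRRRR
RRRBRRRR
RBRRRRRR
RRRRRRRR
RRRRRRRR
RRRRRRRR
After op 3 fill(3,6,G) [61 cells changed]:
GGGGGGYG
GGGGGGGG
GGGGGGGG
GGGBGGGG
GBGGGGGG
GGGGGGGG
GGGGGGGG
GGGGGGGG
After op 4 paint(3,2,G):
GGGGGGYG
GGGGGGGG
GGGGGGGG
GGGBGGGG
GBGGGGGG
GGGGGGGG
GGGGGGGG
GGGGGGGG
After op 5 paint(6,5,G):
GGGGGGYG
GGGGGGGG
GGGGGGGG
GGGBGGGG
GBGGGGGG
GGGGGGGG
GGGGGGGG
GGGGGGGG

Answer: GGGGGGYG
GGGGGGGG
GGGGGGGG
GGGBGGGG
GBGGGGGG
GGGGGGGG
GGGGGGGG
GGGGGGGG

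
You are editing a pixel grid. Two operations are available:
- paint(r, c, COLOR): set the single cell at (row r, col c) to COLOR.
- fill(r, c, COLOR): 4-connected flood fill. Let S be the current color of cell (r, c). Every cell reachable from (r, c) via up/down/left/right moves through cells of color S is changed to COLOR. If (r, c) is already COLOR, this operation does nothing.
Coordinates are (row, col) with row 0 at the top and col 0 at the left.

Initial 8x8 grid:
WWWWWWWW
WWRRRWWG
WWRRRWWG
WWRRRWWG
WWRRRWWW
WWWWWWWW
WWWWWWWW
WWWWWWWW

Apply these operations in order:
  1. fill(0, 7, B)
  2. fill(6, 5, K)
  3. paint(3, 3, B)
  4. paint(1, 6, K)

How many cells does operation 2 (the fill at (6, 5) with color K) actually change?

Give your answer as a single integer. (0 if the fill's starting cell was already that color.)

After op 1 fill(0,7,B) [49 cells changed]:
BBBBBBBB
BBRRRBBG
BBRRRBBG
BBRRRBBG
BBRRRBBB
BBBBBBBB
BBBBBBBB
BBBBBBBB
After op 2 fill(6,5,K) [49 cells changed]:
KKKKKKKK
KKRRRKKG
KKRRRKKG
KKRRRKKG
KKRRRKKK
KKKKKKKK
KKKKKKKK
KKKKKKKK

Answer: 49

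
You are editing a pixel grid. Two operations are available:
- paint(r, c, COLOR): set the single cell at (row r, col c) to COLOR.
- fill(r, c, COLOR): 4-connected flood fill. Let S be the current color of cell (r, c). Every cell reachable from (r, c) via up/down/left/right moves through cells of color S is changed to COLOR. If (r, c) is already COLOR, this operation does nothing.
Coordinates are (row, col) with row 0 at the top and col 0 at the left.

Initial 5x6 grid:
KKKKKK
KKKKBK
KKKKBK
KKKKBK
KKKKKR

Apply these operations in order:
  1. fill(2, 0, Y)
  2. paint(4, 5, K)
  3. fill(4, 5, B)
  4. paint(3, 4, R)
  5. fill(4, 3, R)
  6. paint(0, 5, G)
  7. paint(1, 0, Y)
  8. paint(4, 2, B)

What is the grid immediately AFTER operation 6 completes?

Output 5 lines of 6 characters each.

After op 1 fill(2,0,Y) [26 cells changed]:
YYYYYY
YYYYBY
YYYYBY
YYYYBY
YYYYYR
After op 2 paint(4,5,K):
YYYYYY
YYYYBY
YYYYBY
YYYYBY
YYYYYK
After op 3 fill(4,5,B) [1 cells changed]:
YYYYYY
YYYYBY
YYYYBY
YYYYBY
YYYYYB
After op 4 paint(3,4,R):
YYYYYY
YYYYBY
YYYYBY
YYYYRY
YYYYYB
After op 5 fill(4,3,R) [26 cells changed]:
RRRRRR
RRRRBR
RRRRBR
RRRRRR
RRRRRB
After op 6 paint(0,5,G):
RRRRRG
RRRRBR
RRRRBR
RRRRRR
RRRRRB

Answer: RRRRRG
RRRRBR
RRRRBR
RRRRRR
RRRRRB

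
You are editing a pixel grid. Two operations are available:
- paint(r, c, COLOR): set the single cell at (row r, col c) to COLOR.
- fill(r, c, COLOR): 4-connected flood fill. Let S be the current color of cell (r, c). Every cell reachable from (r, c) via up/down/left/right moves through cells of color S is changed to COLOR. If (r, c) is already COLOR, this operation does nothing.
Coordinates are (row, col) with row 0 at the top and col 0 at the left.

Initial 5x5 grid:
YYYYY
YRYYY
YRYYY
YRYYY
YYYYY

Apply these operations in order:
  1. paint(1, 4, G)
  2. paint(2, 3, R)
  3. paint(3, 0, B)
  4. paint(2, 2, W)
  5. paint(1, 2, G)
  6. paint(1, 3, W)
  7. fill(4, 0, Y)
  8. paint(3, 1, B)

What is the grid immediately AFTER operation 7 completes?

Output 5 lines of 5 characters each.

Answer: YYYYY
YRGWG
YRWRY
BRYYY
YYYYY

Derivation:
After op 1 paint(1,4,G):
YYYYY
YRYYG
YRYYY
YRYYY
YYYYY
After op 2 paint(2,3,R):
YYYYY
YRYYG
YRYRY
YRYYY
YYYYY
After op 3 paint(3,0,B):
YYYYY
YRYYG
YRYRY
BRYYY
YYYYY
After op 4 paint(2,2,W):
YYYYY
YRYYG
YRWRY
BRYYY
YYYYY
After op 5 paint(1,2,G):
YYYYY
YRGYG
YRWRY
BRYYY
YYYYY
After op 6 paint(1,3,W):
YYYYY
YRGWG
YRWRY
BRYYY
YYYYY
After op 7 fill(4,0,Y) [0 cells changed]:
YYYYY
YRGWG
YRWRY
BRYYY
YYYYY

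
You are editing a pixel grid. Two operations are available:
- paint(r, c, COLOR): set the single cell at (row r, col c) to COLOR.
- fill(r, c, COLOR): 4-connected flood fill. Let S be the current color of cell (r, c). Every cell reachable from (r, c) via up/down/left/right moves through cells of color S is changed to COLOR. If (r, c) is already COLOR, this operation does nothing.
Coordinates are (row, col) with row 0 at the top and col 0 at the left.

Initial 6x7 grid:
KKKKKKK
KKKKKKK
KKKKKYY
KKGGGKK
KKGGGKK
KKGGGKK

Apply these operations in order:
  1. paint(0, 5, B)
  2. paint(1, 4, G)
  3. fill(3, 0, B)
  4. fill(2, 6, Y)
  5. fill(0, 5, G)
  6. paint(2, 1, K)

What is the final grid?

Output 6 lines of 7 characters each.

After op 1 paint(0,5,B):
KKKKKBK
KKKKKKK
KKKKKYY
KKGGGKK
KKGGGKK
KKGGGKK
After op 2 paint(1,4,G):
KKKKKBK
KKKKGKK
KKKKKYY
KKGGGKK
KKGGGKK
KKGGGKK
After op 3 fill(3,0,B) [20 cells changed]:
BBBBBBK
BBBBGKK
BBBBBYY
BBGGGKK
BBGGGKK
BBGGGKK
After op 4 fill(2,6,Y) [0 cells changed]:
BBBBBBK
BBBBGKK
BBBBBYY
BBGGGKK
BBGGGKK
BBGGGKK
After op 5 fill(0,5,G) [21 cells changed]:
GGGGGGK
GGGGGKK
GGGGGYY
GGGGGKK
GGGGGKK
GGGGGKK
After op 6 paint(2,1,K):
GGGGGGK
GGGGGKK
GKGGGYY
GGGGGKK
GGGGGKK
GGGGGKK

Answer: GGGGGGK
GGGGGKK
GKGGGYY
GGGGGKK
GGGGGKK
GGGGGKK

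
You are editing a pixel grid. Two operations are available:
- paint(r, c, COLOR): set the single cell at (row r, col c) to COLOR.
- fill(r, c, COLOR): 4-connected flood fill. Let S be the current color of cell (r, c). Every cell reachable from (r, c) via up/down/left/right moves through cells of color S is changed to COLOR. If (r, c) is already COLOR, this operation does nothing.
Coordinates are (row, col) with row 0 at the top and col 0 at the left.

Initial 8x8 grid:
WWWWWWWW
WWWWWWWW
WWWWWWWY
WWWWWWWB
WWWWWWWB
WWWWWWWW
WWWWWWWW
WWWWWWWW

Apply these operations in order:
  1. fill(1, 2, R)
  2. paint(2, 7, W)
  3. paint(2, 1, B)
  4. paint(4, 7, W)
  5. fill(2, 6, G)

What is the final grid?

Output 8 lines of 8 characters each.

After op 1 fill(1,2,R) [61 cells changed]:
RRRRRRRR
RRRRRRRR
RRRRRRRY
RRRRRRRB
RRRRRRRB
RRRRRRRR
RRRRRRRR
RRRRRRRR
After op 2 paint(2,7,W):
RRRRRRRR
RRRRRRRR
RRRRRRRW
RRRRRRRB
RRRRRRRB
RRRRRRRR
RRRRRRRR
RRRRRRRR
After op 3 paint(2,1,B):
RRRRRRRR
RRRRRRRR
RBRRRRRW
RRRRRRRB
RRRRRRRB
RRRRRRRR
RRRRRRRR
RRRRRRRR
After op 4 paint(4,7,W):
RRRRRRRR
RRRRRRRR
RBRRRRRW
RRRRRRRB
RRRRRRRW
RRRRRRRR
RRRRRRRR
RRRRRRRR
After op 5 fill(2,6,G) [60 cells changed]:
GGGGGGGG
GGGGGGGG
GBGGGGGW
GGGGGGGB
GGGGGGGW
GGGGGGGG
GGGGGGGG
GGGGGGGG

Answer: GGGGGGGG
GGGGGGGG
GBGGGGGW
GGGGGGGB
GGGGGGGW
GGGGGGGG
GGGGGGGG
GGGGGGGG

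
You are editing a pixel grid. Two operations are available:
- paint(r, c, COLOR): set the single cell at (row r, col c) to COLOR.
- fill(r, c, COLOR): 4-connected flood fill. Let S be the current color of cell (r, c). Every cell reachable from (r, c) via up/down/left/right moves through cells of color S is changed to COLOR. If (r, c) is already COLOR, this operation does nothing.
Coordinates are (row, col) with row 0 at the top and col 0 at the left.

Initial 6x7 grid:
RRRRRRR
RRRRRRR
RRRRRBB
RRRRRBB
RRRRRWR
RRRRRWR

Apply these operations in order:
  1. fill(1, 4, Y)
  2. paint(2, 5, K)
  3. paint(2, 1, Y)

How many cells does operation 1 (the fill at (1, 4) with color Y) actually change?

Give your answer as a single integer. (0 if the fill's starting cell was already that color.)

After op 1 fill(1,4,Y) [34 cells changed]:
YYYYYYY
YYYYYYY
YYYYYBB
YYYYYBB
YYYYYWR
YYYYYWR

Answer: 34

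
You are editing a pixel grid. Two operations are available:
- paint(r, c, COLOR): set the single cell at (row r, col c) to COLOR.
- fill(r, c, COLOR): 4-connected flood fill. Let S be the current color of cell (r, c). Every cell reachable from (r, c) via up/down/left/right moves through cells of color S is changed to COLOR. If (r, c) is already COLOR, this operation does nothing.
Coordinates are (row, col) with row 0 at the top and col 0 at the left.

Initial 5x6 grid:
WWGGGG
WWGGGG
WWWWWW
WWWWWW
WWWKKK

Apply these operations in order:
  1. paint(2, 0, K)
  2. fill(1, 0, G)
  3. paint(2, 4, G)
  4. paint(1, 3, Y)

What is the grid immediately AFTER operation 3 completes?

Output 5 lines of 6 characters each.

Answer: GGGGGG
GGGGGG
KGGGGG
GGGGGG
GGGKKK

Derivation:
After op 1 paint(2,0,K):
WWGGGG
WWGGGG
KWWWWW
WWWWWW
WWWKKK
After op 2 fill(1,0,G) [18 cells changed]:
GGGGGG
GGGGGG
KGGGGG
GGGGGG
GGGKKK
After op 3 paint(2,4,G):
GGGGGG
GGGGGG
KGGGGG
GGGGGG
GGGKKK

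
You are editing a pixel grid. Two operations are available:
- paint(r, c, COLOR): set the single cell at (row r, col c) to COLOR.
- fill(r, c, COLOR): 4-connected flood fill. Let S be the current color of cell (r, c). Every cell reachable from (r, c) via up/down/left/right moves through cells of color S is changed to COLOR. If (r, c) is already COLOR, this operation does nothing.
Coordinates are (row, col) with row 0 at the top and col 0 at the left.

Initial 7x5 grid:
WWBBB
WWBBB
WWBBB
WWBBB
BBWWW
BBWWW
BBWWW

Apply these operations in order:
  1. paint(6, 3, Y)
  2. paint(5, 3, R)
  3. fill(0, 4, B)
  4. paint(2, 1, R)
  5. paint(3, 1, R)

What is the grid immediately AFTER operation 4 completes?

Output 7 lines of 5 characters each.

Answer: WWBBB
WWBBB
WRBBB
WWBBB
BBWWW
BBWRW
BBWYW

Derivation:
After op 1 paint(6,3,Y):
WWBBB
WWBBB
WWBBB
WWBBB
BBWWW
BBWWW
BBWYW
After op 2 paint(5,3,R):
WWBBB
WWBBB
WWBBB
WWBBB
BBWWW
BBWRW
BBWYW
After op 3 fill(0,4,B) [0 cells changed]:
WWBBB
WWBBB
WWBBB
WWBBB
BBWWW
BBWRW
BBWYW
After op 4 paint(2,1,R):
WWBBB
WWBBB
WRBBB
WWBBB
BBWWW
BBWRW
BBWYW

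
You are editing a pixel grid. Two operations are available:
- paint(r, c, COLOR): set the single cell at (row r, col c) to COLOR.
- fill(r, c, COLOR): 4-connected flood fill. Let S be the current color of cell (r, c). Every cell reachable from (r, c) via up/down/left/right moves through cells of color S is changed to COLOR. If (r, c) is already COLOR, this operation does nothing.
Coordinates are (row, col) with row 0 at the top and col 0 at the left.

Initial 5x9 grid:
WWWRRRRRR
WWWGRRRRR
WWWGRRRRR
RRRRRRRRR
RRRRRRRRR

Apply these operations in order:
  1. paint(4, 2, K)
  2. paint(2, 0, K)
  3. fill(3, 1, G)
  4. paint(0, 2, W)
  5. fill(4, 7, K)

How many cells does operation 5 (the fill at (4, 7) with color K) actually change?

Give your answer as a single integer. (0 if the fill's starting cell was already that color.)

After op 1 paint(4,2,K):
WWWRRRRRR
WWWGRRRRR
WWWGRRRRR
RRRRRRRRR
RRKRRRRRR
After op 2 paint(2,0,K):
WWWRRRRRR
WWWGRRRRR
KWWGRRRRR
RRRRRRRRR
RRKRRRRRR
After op 3 fill(3,1,G) [33 cells changed]:
WWWGGGGGG
WWWGGGGGG
KWWGGGGGG
GGGGGGGGG
GGKGGGGGG
After op 4 paint(0,2,W):
WWWGGGGGG
WWWGGGGGG
KWWGGGGGG
GGGGGGGGG
GGKGGGGGG
After op 5 fill(4,7,K) [35 cells changed]:
WWWKKKKKK
WWWKKKKKK
KWWKKKKKK
KKKKKKKKK
KKKKKKKKK

Answer: 35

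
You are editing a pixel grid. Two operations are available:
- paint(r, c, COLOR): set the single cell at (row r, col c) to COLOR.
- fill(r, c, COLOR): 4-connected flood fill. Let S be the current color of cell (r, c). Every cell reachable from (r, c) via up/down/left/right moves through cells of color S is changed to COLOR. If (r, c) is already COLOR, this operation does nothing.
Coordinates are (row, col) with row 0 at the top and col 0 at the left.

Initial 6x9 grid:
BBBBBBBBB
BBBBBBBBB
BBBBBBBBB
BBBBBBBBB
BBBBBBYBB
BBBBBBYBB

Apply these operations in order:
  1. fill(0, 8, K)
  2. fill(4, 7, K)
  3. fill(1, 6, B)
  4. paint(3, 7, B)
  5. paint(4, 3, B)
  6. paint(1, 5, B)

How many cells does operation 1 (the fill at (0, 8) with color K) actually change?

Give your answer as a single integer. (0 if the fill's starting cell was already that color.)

Answer: 52

Derivation:
After op 1 fill(0,8,K) [52 cells changed]:
KKKKKKKKK
KKKKKKKKK
KKKKKKKKK
KKKKKKKKK
KKKKKKYKK
KKKKKKYKK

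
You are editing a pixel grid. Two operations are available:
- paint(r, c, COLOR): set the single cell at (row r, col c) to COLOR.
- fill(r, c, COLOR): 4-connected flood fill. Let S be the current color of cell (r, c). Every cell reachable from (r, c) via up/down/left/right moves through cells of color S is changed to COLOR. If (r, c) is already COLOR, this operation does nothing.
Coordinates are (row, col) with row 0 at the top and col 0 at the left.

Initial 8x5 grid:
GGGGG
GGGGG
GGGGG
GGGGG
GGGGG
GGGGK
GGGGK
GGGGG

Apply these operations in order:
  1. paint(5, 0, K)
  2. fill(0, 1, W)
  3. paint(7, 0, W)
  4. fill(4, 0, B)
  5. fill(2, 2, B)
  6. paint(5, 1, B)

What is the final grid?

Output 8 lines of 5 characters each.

After op 1 paint(5,0,K):
GGGGG
GGGGG
GGGGG
GGGGG
GGGGG
KGGGK
GGGGK
GGGGG
After op 2 fill(0,1,W) [37 cells changed]:
WWWWW
WWWWW
WWWWW
WWWWW
WWWWW
KWWWK
WWWWK
WWWWW
After op 3 paint(7,0,W):
WWWWW
WWWWW
WWWWW
WWWWW
WWWWW
KWWWK
WWWWK
WWWWW
After op 4 fill(4,0,B) [37 cells changed]:
BBBBB
BBBBB
BBBBB
BBBBB
BBBBB
KBBBK
BBBBK
BBBBB
After op 5 fill(2,2,B) [0 cells changed]:
BBBBB
BBBBB
BBBBB
BBBBB
BBBBB
KBBBK
BBBBK
BBBBB
After op 6 paint(5,1,B):
BBBBB
BBBBB
BBBBB
BBBBB
BBBBB
KBBBK
BBBBK
BBBBB

Answer: BBBBB
BBBBB
BBBBB
BBBBB
BBBBB
KBBBK
BBBBK
BBBBB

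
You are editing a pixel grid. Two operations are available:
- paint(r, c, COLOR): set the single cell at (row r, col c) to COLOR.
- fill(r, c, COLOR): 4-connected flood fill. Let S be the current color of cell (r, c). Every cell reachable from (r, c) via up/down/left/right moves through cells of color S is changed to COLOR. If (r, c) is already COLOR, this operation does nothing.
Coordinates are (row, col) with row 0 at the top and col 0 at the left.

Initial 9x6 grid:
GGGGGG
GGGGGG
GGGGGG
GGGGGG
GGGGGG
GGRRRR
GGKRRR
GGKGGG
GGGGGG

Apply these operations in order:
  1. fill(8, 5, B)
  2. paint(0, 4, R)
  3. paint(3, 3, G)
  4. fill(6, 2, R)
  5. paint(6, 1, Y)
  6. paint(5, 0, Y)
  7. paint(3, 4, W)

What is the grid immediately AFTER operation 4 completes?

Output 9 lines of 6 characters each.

After op 1 fill(8,5,B) [45 cells changed]:
BBBBBB
BBBBBB
BBBBBB
BBBBBB
BBBBBB
BBRRRR
BBKRRR
BBKBBB
BBBBBB
After op 2 paint(0,4,R):
BBBBRB
BBBBBB
BBBBBB
BBBBBB
BBBBBB
BBRRRR
BBKRRR
BBKBBB
BBBBBB
After op 3 paint(3,3,G):
BBBBRB
BBBBBB
BBBBBB
BBBGBB
BBBBBB
BBRRRR
BBKRRR
BBKBBB
BBBBBB
After op 4 fill(6,2,R) [2 cells changed]:
BBBBRB
BBBBBB
BBBBBB
BBBGBB
BBBBBB
BBRRRR
BBRRRR
BBRBBB
BBBBBB

Answer: BBBBRB
BBBBBB
BBBBBB
BBBGBB
BBBBBB
BBRRRR
BBRRRR
BBRBBB
BBBBBB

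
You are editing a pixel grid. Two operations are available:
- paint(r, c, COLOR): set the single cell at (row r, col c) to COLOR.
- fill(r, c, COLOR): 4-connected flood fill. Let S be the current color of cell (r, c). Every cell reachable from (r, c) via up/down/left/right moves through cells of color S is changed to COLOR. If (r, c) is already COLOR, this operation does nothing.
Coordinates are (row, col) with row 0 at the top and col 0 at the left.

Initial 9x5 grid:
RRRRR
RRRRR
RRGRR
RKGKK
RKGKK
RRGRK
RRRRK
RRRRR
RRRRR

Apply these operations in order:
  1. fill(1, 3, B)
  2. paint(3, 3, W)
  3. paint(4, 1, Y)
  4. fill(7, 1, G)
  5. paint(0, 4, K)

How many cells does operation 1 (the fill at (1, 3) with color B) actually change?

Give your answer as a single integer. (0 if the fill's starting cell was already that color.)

After op 1 fill(1,3,B) [33 cells changed]:
BBBBB
BBBBB
BBGBB
BKGKK
BKGKK
BBGBK
BBBBK
BBBBB
BBBBB

Answer: 33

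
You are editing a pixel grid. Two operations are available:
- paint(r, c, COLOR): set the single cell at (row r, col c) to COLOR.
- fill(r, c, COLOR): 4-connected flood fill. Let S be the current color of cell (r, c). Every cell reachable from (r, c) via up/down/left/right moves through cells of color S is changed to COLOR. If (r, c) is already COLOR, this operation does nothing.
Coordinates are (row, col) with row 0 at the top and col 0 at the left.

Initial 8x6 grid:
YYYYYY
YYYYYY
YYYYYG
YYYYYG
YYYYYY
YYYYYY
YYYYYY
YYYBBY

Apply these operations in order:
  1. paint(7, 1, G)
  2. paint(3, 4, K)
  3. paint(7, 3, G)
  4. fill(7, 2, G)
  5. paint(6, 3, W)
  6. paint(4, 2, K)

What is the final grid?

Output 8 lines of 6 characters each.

Answer: GGGGGG
GGGGGG
GGGGGG
GGGGKG
GGKGGG
GGGGGG
GGGWGG
GGGGBG

Derivation:
After op 1 paint(7,1,G):
YYYYYY
YYYYYY
YYYYYG
YYYYYG
YYYYYY
YYYYYY
YYYYYY
YGYBBY
After op 2 paint(3,4,K):
YYYYYY
YYYYYY
YYYYYG
YYYYKG
YYYYYY
YYYYYY
YYYYYY
YGYBBY
After op 3 paint(7,3,G):
YYYYYY
YYYYYY
YYYYYG
YYYYKG
YYYYYY
YYYYYY
YYYYYY
YGYGBY
After op 4 fill(7,2,G) [42 cells changed]:
GGGGGG
GGGGGG
GGGGGG
GGGGKG
GGGGGG
GGGGGG
GGGGGG
GGGGBG
After op 5 paint(6,3,W):
GGGGGG
GGGGGG
GGGGGG
GGGGKG
GGGGGG
GGGGGG
GGGWGG
GGGGBG
After op 6 paint(4,2,K):
GGGGGG
GGGGGG
GGGGGG
GGGGKG
GGKGGG
GGGGGG
GGGWGG
GGGGBG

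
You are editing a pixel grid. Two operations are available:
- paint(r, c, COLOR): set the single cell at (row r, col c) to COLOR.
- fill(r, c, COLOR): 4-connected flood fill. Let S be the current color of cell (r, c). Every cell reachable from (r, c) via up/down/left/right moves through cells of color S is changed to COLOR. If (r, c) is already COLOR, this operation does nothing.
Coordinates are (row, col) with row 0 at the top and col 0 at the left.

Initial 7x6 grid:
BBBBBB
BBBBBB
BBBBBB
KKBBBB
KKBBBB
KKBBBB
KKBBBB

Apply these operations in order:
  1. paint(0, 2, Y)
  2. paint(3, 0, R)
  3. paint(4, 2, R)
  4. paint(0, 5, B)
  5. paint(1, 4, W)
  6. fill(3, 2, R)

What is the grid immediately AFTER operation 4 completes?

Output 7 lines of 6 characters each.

Answer: BBYBBB
BBBBBB
BBBBBB
RKBBBB
KKRBBB
KKBBBB
KKBBBB

Derivation:
After op 1 paint(0,2,Y):
BBYBBB
BBBBBB
BBBBBB
KKBBBB
KKBBBB
KKBBBB
KKBBBB
After op 2 paint(3,0,R):
BBYBBB
BBBBBB
BBBBBB
RKBBBB
KKBBBB
KKBBBB
KKBBBB
After op 3 paint(4,2,R):
BBYBBB
BBBBBB
BBBBBB
RKBBBB
KKRBBB
KKBBBB
KKBBBB
After op 4 paint(0,5,B):
BBYBBB
BBBBBB
BBBBBB
RKBBBB
KKRBBB
KKBBBB
KKBBBB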